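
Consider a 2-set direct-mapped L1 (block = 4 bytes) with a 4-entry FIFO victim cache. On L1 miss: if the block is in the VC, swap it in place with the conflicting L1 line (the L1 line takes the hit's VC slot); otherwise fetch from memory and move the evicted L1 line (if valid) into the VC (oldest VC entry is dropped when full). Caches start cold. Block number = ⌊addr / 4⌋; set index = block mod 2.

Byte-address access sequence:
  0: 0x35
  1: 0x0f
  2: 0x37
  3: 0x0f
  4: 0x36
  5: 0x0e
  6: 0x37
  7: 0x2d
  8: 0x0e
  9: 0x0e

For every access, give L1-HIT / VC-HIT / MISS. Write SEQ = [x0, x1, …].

#0 0x35→b13/s1 MISS; vc=[]
#1 0xf→b3/s1 MISS; vc=[13]
#2 0x37→b13/s1 VC-HIT; vc=[3]
#3 0xf→b3/s1 VC-HIT; vc=[13]
#4 0x36→b13/s1 VC-HIT; vc=[3]
#5 0xe→b3/s1 VC-HIT; vc=[13]
#6 0x37→b13/s1 VC-HIT; vc=[3]
#7 0x2d→b11/s1 MISS; vc=[3,13]
#8 0xe→b3/s1 VC-HIT; vc=[11,13]
#9 0xe→b3/s1 L1-HIT; vc=[11,13]

SEQ = [MISS, MISS, VC-HIT, VC-HIT, VC-HIT, VC-HIT, VC-HIT, MISS, VC-HIT, L1-HIT]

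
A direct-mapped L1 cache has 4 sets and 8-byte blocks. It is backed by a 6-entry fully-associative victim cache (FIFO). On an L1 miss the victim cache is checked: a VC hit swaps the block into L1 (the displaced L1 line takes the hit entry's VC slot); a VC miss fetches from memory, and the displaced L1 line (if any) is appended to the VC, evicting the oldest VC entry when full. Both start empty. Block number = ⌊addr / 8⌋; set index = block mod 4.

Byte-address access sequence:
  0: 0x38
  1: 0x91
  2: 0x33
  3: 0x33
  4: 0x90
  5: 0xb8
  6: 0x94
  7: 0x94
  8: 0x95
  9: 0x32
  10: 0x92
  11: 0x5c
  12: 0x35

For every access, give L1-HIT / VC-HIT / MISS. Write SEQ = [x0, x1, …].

SEQ = [MISS, MISS, MISS, L1-HIT, VC-HIT, MISS, L1-HIT, L1-HIT, L1-HIT, VC-HIT, VC-HIT, MISS, VC-HIT]

#0 0x38→b7/s3 MISS; vc=[]
#1 0x91→b18/s2 MISS; vc=[]
#2 0x33→b6/s2 MISS; vc=[18]
#3 0x33→b6/s2 L1-HIT; vc=[18]
#4 0x90→b18/s2 VC-HIT; vc=[6]
#5 0xb8→b23/s3 MISS; vc=[6,7]
#6 0x94→b18/s2 L1-HIT; vc=[6,7]
#7 0x94→b18/s2 L1-HIT; vc=[6,7]
#8 0x95→b18/s2 L1-HIT; vc=[6,7]
#9 0x32→b6/s2 VC-HIT; vc=[18,7]
#10 0x92→b18/s2 VC-HIT; vc=[6,7]
#11 0x5c→b11/s3 MISS; vc=[6,7,23]
#12 0x35→b6/s2 VC-HIT; vc=[18,7,23]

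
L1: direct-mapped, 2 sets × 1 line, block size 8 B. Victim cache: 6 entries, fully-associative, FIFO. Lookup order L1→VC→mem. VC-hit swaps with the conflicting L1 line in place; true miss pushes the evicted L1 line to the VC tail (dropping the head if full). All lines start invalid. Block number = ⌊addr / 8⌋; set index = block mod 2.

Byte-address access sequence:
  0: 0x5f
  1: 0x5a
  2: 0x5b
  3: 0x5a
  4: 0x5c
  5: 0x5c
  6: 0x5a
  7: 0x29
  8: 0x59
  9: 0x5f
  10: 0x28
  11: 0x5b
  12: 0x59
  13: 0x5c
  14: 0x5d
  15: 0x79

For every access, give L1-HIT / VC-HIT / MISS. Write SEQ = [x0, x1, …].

0: 0x5f (blk 11, set 1) → MISS  vc=[]
1: 0x5a (blk 11, set 1) → L1-HIT  vc=[]
2: 0x5b (blk 11, set 1) → L1-HIT  vc=[]
3: 0x5a (blk 11, set 1) → L1-HIT  vc=[]
4: 0x5c (blk 11, set 1) → L1-HIT  vc=[]
5: 0x5c (blk 11, set 1) → L1-HIT  vc=[]
6: 0x5a (blk 11, set 1) → L1-HIT  vc=[]
7: 0x29 (blk 5, set 1) → MISS  vc=[11]
8: 0x59 (blk 11, set 1) → VC-HIT  vc=[5]
9: 0x5f (blk 11, set 1) → L1-HIT  vc=[5]
10: 0x28 (blk 5, set 1) → VC-HIT  vc=[11]
11: 0x5b (blk 11, set 1) → VC-HIT  vc=[5]
12: 0x59 (blk 11, set 1) → L1-HIT  vc=[5]
13: 0x5c (blk 11, set 1) → L1-HIT  vc=[5]
14: 0x5d (blk 11, set 1) → L1-HIT  vc=[5]
15: 0x79 (blk 15, set 1) → MISS  vc=[5, 11]

SEQ = [MISS, L1-HIT, L1-HIT, L1-HIT, L1-HIT, L1-HIT, L1-HIT, MISS, VC-HIT, L1-HIT, VC-HIT, VC-HIT, L1-HIT, L1-HIT, L1-HIT, MISS]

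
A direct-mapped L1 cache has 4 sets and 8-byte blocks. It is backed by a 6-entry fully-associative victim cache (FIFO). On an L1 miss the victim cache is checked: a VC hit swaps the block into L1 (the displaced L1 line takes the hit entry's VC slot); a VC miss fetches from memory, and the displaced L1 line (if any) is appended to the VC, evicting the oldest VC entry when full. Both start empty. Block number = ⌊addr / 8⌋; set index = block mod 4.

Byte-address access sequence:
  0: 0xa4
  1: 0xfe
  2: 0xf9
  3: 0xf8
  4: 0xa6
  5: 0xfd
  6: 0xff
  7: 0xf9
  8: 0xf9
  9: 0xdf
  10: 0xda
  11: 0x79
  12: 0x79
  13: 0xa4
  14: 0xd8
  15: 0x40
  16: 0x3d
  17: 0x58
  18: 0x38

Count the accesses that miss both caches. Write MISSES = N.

  [0] addr=0xa4 blk=20 s=0: MISS | VC []
  [1] addr=0xfe blk=31 s=3: MISS | VC []
  [2] addr=0xf9 blk=31 s=3: L1-HIT | VC []
  [3] addr=0xf8 blk=31 s=3: L1-HIT | VC []
  [4] addr=0xa6 blk=20 s=0: L1-HIT | VC []
  [5] addr=0xfd blk=31 s=3: L1-HIT | VC []
  [6] addr=0xff blk=31 s=3: L1-HIT | VC []
  [7] addr=0xf9 blk=31 s=3: L1-HIT | VC []
  [8] addr=0xf9 blk=31 s=3: L1-HIT | VC []
  [9] addr=0xdf blk=27 s=3: MISS | VC [31]
  [10] addr=0xda blk=27 s=3: L1-HIT | VC [31]
  [11] addr=0x79 blk=15 s=3: MISS | VC [31, 27]
  [12] addr=0x79 blk=15 s=3: L1-HIT | VC [31, 27]
  [13] addr=0xa4 blk=20 s=0: L1-HIT | VC [31, 27]
  [14] addr=0xd8 blk=27 s=3: VC-HIT | VC [31, 15]
  [15] addr=0x40 blk=8 s=0: MISS | VC [31, 15, 20]
  [16] addr=0x3d blk=7 s=3: MISS | VC [31, 15, 20, 27]
  [17] addr=0x58 blk=11 s=3: MISS | VC [31, 15, 20, 27, 7]
  [18] addr=0x38 blk=7 s=3: VC-HIT | VC [31, 15, 20, 27, 11]

MISSES = 7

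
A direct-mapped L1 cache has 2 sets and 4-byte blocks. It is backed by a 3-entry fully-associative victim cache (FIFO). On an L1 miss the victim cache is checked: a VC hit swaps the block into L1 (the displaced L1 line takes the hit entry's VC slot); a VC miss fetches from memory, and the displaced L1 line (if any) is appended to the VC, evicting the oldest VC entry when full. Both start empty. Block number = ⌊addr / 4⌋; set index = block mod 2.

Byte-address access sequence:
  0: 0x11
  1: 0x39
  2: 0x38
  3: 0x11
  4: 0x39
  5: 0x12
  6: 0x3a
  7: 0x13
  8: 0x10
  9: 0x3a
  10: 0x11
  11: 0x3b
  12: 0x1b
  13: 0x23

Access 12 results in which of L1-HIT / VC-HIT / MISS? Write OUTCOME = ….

  [0] addr=0x11 blk=4 s=0: MISS | VC []
  [1] addr=0x39 blk=14 s=0: MISS | VC [4]
  [2] addr=0x38 blk=14 s=0: L1-HIT | VC [4]
  [3] addr=0x11 blk=4 s=0: VC-HIT | VC [14]
  [4] addr=0x39 blk=14 s=0: VC-HIT | VC [4]
  [5] addr=0x12 blk=4 s=0: VC-HIT | VC [14]
  [6] addr=0x3a blk=14 s=0: VC-HIT | VC [4]
  [7] addr=0x13 blk=4 s=0: VC-HIT | VC [14]
  [8] addr=0x10 blk=4 s=0: L1-HIT | VC [14]
  [9] addr=0x3a blk=14 s=0: VC-HIT | VC [4]
  [10] addr=0x11 blk=4 s=0: VC-HIT | VC [14]
  [11] addr=0x3b blk=14 s=0: VC-HIT | VC [4]
  [12] addr=0x1b blk=6 s=0: MISS | VC [4, 14]
  [13] addr=0x23 blk=8 s=0: MISS | VC [4, 14, 6]

OUTCOME = MISS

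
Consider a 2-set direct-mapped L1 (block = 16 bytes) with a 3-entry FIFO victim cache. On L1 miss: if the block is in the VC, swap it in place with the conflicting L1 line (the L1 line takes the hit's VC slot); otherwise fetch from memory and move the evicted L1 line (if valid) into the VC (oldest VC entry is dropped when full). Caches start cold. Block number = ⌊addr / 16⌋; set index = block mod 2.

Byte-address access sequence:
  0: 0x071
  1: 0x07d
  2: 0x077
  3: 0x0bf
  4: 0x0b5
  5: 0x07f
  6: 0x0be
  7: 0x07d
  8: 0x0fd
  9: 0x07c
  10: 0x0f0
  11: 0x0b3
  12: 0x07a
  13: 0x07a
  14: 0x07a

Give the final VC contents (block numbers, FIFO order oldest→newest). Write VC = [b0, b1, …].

VC = [15, 11]

  [0] addr=0x71 blk=7 s=1: MISS | VC []
  [1] addr=0x7d blk=7 s=1: L1-HIT | VC []
  [2] addr=0x77 blk=7 s=1: L1-HIT | VC []
  [3] addr=0xbf blk=11 s=1: MISS | VC [7]
  [4] addr=0xb5 blk=11 s=1: L1-HIT | VC [7]
  [5] addr=0x7f blk=7 s=1: VC-HIT | VC [11]
  [6] addr=0xbe blk=11 s=1: VC-HIT | VC [7]
  [7] addr=0x7d blk=7 s=1: VC-HIT | VC [11]
  [8] addr=0xfd blk=15 s=1: MISS | VC [11, 7]
  [9] addr=0x7c blk=7 s=1: VC-HIT | VC [11, 15]
  [10] addr=0xf0 blk=15 s=1: VC-HIT | VC [11, 7]
  [11] addr=0xb3 blk=11 s=1: VC-HIT | VC [15, 7]
  [12] addr=0x7a blk=7 s=1: VC-HIT | VC [15, 11]
  [13] addr=0x7a blk=7 s=1: L1-HIT | VC [15, 11]
  [14] addr=0x7a blk=7 s=1: L1-HIT | VC [15, 11]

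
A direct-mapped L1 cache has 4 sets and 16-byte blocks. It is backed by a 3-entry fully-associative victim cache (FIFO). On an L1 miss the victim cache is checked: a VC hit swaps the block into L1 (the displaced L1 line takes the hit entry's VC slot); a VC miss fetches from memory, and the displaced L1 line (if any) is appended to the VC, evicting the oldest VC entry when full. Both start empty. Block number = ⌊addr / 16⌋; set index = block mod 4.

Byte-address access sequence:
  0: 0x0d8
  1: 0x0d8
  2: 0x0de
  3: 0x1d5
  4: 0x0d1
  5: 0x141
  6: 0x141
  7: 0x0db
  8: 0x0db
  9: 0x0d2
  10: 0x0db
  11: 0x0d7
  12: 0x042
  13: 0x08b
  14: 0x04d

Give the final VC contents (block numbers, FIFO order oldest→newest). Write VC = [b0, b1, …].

VC = [29, 20, 8]

0: 0xd8 (blk 13, set 1) → MISS  vc=[]
1: 0xd8 (blk 13, set 1) → L1-HIT  vc=[]
2: 0xde (blk 13, set 1) → L1-HIT  vc=[]
3: 0x1d5 (blk 29, set 1) → MISS  vc=[13]
4: 0xd1 (blk 13, set 1) → VC-HIT  vc=[29]
5: 0x141 (blk 20, set 0) → MISS  vc=[29]
6: 0x141 (blk 20, set 0) → L1-HIT  vc=[29]
7: 0xdb (blk 13, set 1) → L1-HIT  vc=[29]
8: 0xdb (blk 13, set 1) → L1-HIT  vc=[29]
9: 0xd2 (blk 13, set 1) → L1-HIT  vc=[29]
10: 0xdb (blk 13, set 1) → L1-HIT  vc=[29]
11: 0xd7 (blk 13, set 1) → L1-HIT  vc=[29]
12: 0x42 (blk 4, set 0) → MISS  vc=[29, 20]
13: 0x8b (blk 8, set 0) → MISS  vc=[29, 20, 4]
14: 0x4d (blk 4, set 0) → VC-HIT  vc=[29, 20, 8]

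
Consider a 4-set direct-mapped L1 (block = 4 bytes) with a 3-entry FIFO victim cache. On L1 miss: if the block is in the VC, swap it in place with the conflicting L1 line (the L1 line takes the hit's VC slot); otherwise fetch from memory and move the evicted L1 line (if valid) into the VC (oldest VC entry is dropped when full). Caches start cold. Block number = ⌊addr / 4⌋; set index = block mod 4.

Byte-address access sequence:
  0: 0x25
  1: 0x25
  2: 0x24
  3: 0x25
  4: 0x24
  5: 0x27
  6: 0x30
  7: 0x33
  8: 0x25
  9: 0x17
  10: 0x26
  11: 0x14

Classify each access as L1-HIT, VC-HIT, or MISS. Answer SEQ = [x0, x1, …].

SEQ = [MISS, L1-HIT, L1-HIT, L1-HIT, L1-HIT, L1-HIT, MISS, L1-HIT, L1-HIT, MISS, VC-HIT, VC-HIT]

#0 0x25→b9/s1 MISS; vc=[]
#1 0x25→b9/s1 L1-HIT; vc=[]
#2 0x24→b9/s1 L1-HIT; vc=[]
#3 0x25→b9/s1 L1-HIT; vc=[]
#4 0x24→b9/s1 L1-HIT; vc=[]
#5 0x27→b9/s1 L1-HIT; vc=[]
#6 0x30→b12/s0 MISS; vc=[]
#7 0x33→b12/s0 L1-HIT; vc=[]
#8 0x25→b9/s1 L1-HIT; vc=[]
#9 0x17→b5/s1 MISS; vc=[9]
#10 0x26→b9/s1 VC-HIT; vc=[5]
#11 0x14→b5/s1 VC-HIT; vc=[9]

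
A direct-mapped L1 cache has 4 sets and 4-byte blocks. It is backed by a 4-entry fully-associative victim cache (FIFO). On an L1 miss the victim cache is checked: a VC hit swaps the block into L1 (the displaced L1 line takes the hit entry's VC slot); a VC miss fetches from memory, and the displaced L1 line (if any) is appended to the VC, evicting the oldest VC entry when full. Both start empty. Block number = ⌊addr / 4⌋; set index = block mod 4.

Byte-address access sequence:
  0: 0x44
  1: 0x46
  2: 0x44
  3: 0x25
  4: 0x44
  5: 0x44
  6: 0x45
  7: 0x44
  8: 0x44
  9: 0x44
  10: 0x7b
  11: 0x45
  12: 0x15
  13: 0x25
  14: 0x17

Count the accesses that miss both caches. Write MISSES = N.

MISSES = 4

  [0] addr=0x44 blk=17 s=1: MISS | VC []
  [1] addr=0x46 blk=17 s=1: L1-HIT | VC []
  [2] addr=0x44 blk=17 s=1: L1-HIT | VC []
  [3] addr=0x25 blk=9 s=1: MISS | VC [17]
  [4] addr=0x44 blk=17 s=1: VC-HIT | VC [9]
  [5] addr=0x44 blk=17 s=1: L1-HIT | VC [9]
  [6] addr=0x45 blk=17 s=1: L1-HIT | VC [9]
  [7] addr=0x44 blk=17 s=1: L1-HIT | VC [9]
  [8] addr=0x44 blk=17 s=1: L1-HIT | VC [9]
  [9] addr=0x44 blk=17 s=1: L1-HIT | VC [9]
  [10] addr=0x7b blk=30 s=2: MISS | VC [9]
  [11] addr=0x45 blk=17 s=1: L1-HIT | VC [9]
  [12] addr=0x15 blk=5 s=1: MISS | VC [9, 17]
  [13] addr=0x25 blk=9 s=1: VC-HIT | VC [5, 17]
  [14] addr=0x17 blk=5 s=1: VC-HIT | VC [9, 17]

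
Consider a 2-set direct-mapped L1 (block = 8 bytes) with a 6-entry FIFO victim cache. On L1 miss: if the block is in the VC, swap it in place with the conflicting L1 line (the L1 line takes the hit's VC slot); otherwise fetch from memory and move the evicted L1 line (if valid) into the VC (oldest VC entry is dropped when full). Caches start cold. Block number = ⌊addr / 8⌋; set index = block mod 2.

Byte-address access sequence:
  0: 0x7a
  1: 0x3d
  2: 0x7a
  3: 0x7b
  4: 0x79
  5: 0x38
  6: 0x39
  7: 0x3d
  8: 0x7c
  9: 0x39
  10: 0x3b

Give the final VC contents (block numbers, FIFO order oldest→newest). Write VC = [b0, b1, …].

#0 0x7a→b15/s1 MISS; vc=[]
#1 0x3d→b7/s1 MISS; vc=[15]
#2 0x7a→b15/s1 VC-HIT; vc=[7]
#3 0x7b→b15/s1 L1-HIT; vc=[7]
#4 0x79→b15/s1 L1-HIT; vc=[7]
#5 0x38→b7/s1 VC-HIT; vc=[15]
#6 0x39→b7/s1 L1-HIT; vc=[15]
#7 0x3d→b7/s1 L1-HIT; vc=[15]
#8 0x7c→b15/s1 VC-HIT; vc=[7]
#9 0x39→b7/s1 VC-HIT; vc=[15]
#10 0x3b→b7/s1 L1-HIT; vc=[15]

VC = [15]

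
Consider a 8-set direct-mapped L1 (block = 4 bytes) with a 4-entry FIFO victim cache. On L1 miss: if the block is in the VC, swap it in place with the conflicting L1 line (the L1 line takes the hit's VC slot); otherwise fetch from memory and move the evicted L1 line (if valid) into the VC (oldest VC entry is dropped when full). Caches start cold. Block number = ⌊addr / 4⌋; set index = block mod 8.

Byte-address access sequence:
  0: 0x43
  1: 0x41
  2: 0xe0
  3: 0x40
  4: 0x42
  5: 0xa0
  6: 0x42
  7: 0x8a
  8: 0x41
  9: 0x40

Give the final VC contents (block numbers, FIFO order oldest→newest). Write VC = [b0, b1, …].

VC = [56, 40]

  [0] addr=0x43 blk=16 s=0: MISS | VC []
  [1] addr=0x41 blk=16 s=0: L1-HIT | VC []
  [2] addr=0xe0 blk=56 s=0: MISS | VC [16]
  [3] addr=0x40 blk=16 s=0: VC-HIT | VC [56]
  [4] addr=0x42 blk=16 s=0: L1-HIT | VC [56]
  [5] addr=0xa0 blk=40 s=0: MISS | VC [56, 16]
  [6] addr=0x42 blk=16 s=0: VC-HIT | VC [56, 40]
  [7] addr=0x8a blk=34 s=2: MISS | VC [56, 40]
  [8] addr=0x41 blk=16 s=0: L1-HIT | VC [56, 40]
  [9] addr=0x40 blk=16 s=0: L1-HIT | VC [56, 40]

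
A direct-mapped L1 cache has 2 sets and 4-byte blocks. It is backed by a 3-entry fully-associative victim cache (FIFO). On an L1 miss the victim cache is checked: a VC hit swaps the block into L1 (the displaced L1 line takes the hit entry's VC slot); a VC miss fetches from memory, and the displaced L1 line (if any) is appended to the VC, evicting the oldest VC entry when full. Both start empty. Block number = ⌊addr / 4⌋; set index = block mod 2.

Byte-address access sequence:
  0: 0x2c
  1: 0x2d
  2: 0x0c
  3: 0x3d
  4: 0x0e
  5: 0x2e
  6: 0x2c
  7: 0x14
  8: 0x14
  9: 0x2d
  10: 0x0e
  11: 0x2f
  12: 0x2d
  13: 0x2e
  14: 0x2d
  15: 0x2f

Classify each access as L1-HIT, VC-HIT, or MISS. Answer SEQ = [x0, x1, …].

0: 0x2c (blk 11, set 1) → MISS  vc=[]
1: 0x2d (blk 11, set 1) → L1-HIT  vc=[]
2: 0xc (blk 3, set 1) → MISS  vc=[11]
3: 0x3d (blk 15, set 1) → MISS  vc=[11, 3]
4: 0xe (blk 3, set 1) → VC-HIT  vc=[11, 15]
5: 0x2e (blk 11, set 1) → VC-HIT  vc=[3, 15]
6: 0x2c (blk 11, set 1) → L1-HIT  vc=[3, 15]
7: 0x14 (blk 5, set 1) → MISS  vc=[3, 15, 11]
8: 0x14 (blk 5, set 1) → L1-HIT  vc=[3, 15, 11]
9: 0x2d (blk 11, set 1) → VC-HIT  vc=[3, 15, 5]
10: 0xe (blk 3, set 1) → VC-HIT  vc=[11, 15, 5]
11: 0x2f (blk 11, set 1) → VC-HIT  vc=[3, 15, 5]
12: 0x2d (blk 11, set 1) → L1-HIT  vc=[3, 15, 5]
13: 0x2e (blk 11, set 1) → L1-HIT  vc=[3, 15, 5]
14: 0x2d (blk 11, set 1) → L1-HIT  vc=[3, 15, 5]
15: 0x2f (blk 11, set 1) → L1-HIT  vc=[3, 15, 5]

SEQ = [MISS, L1-HIT, MISS, MISS, VC-HIT, VC-HIT, L1-HIT, MISS, L1-HIT, VC-HIT, VC-HIT, VC-HIT, L1-HIT, L1-HIT, L1-HIT, L1-HIT]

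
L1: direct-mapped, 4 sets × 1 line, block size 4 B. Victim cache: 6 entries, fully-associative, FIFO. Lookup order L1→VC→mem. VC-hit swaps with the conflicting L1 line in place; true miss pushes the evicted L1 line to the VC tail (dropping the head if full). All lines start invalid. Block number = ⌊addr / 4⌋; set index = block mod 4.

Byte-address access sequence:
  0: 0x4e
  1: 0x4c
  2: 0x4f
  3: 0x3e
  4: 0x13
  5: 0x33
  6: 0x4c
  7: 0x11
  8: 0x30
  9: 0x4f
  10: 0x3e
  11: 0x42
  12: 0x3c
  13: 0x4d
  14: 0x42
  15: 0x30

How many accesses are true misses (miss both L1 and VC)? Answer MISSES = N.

0: 0x4e (blk 19, set 3) → MISS  vc=[]
1: 0x4c (blk 19, set 3) → L1-HIT  vc=[]
2: 0x4f (blk 19, set 3) → L1-HIT  vc=[]
3: 0x3e (blk 15, set 3) → MISS  vc=[19]
4: 0x13 (blk 4, set 0) → MISS  vc=[19]
5: 0x33 (blk 12, set 0) → MISS  vc=[19, 4]
6: 0x4c (blk 19, set 3) → VC-HIT  vc=[15, 4]
7: 0x11 (blk 4, set 0) → VC-HIT  vc=[15, 12]
8: 0x30 (blk 12, set 0) → VC-HIT  vc=[15, 4]
9: 0x4f (blk 19, set 3) → L1-HIT  vc=[15, 4]
10: 0x3e (blk 15, set 3) → VC-HIT  vc=[19, 4]
11: 0x42 (blk 16, set 0) → MISS  vc=[19, 4, 12]
12: 0x3c (blk 15, set 3) → L1-HIT  vc=[19, 4, 12]
13: 0x4d (blk 19, set 3) → VC-HIT  vc=[15, 4, 12]
14: 0x42 (blk 16, set 0) → L1-HIT  vc=[15, 4, 12]
15: 0x30 (blk 12, set 0) → VC-HIT  vc=[15, 4, 16]

MISSES = 5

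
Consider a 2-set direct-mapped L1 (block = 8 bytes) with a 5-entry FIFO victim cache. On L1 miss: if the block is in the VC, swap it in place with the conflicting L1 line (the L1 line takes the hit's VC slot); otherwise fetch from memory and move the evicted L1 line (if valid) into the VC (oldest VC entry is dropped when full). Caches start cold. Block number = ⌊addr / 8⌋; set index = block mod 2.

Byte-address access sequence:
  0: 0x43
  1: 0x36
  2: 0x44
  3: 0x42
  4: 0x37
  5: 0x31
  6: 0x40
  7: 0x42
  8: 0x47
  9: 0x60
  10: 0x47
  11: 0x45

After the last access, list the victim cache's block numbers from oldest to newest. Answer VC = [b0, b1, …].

VC = [6, 12]

0: 0x43 (blk 8, set 0) → MISS  vc=[]
1: 0x36 (blk 6, set 0) → MISS  vc=[8]
2: 0x44 (blk 8, set 0) → VC-HIT  vc=[6]
3: 0x42 (blk 8, set 0) → L1-HIT  vc=[6]
4: 0x37 (blk 6, set 0) → VC-HIT  vc=[8]
5: 0x31 (blk 6, set 0) → L1-HIT  vc=[8]
6: 0x40 (blk 8, set 0) → VC-HIT  vc=[6]
7: 0x42 (blk 8, set 0) → L1-HIT  vc=[6]
8: 0x47 (blk 8, set 0) → L1-HIT  vc=[6]
9: 0x60 (blk 12, set 0) → MISS  vc=[6, 8]
10: 0x47 (blk 8, set 0) → VC-HIT  vc=[6, 12]
11: 0x45 (blk 8, set 0) → L1-HIT  vc=[6, 12]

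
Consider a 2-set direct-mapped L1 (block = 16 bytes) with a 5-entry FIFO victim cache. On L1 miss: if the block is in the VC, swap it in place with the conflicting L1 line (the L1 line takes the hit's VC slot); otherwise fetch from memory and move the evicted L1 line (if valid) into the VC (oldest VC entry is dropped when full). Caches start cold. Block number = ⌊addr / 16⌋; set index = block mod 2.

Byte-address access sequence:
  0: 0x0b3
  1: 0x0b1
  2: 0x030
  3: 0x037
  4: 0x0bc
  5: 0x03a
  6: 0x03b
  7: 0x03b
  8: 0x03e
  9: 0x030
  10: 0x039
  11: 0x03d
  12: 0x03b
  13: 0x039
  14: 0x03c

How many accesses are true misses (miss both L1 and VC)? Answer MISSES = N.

0: 0xb3 (blk 11, set 1) → MISS  vc=[]
1: 0xb1 (blk 11, set 1) → L1-HIT  vc=[]
2: 0x30 (blk 3, set 1) → MISS  vc=[11]
3: 0x37 (blk 3, set 1) → L1-HIT  vc=[11]
4: 0xbc (blk 11, set 1) → VC-HIT  vc=[3]
5: 0x3a (blk 3, set 1) → VC-HIT  vc=[11]
6: 0x3b (blk 3, set 1) → L1-HIT  vc=[11]
7: 0x3b (blk 3, set 1) → L1-HIT  vc=[11]
8: 0x3e (blk 3, set 1) → L1-HIT  vc=[11]
9: 0x30 (blk 3, set 1) → L1-HIT  vc=[11]
10: 0x39 (blk 3, set 1) → L1-HIT  vc=[11]
11: 0x3d (blk 3, set 1) → L1-HIT  vc=[11]
12: 0x3b (blk 3, set 1) → L1-HIT  vc=[11]
13: 0x39 (blk 3, set 1) → L1-HIT  vc=[11]
14: 0x3c (blk 3, set 1) → L1-HIT  vc=[11]

MISSES = 2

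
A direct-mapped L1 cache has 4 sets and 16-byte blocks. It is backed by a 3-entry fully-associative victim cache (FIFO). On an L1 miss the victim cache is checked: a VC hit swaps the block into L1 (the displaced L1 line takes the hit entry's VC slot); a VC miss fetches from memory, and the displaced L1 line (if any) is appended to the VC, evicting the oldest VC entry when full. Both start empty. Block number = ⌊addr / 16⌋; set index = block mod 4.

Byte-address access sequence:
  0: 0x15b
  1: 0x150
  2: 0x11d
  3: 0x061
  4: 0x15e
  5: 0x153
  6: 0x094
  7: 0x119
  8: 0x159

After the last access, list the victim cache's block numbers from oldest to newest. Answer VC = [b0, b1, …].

#0 0x15b→b21/s1 MISS; vc=[]
#1 0x150→b21/s1 L1-HIT; vc=[]
#2 0x11d→b17/s1 MISS; vc=[21]
#3 0x61→b6/s2 MISS; vc=[21]
#4 0x15e→b21/s1 VC-HIT; vc=[17]
#5 0x153→b21/s1 L1-HIT; vc=[17]
#6 0x94→b9/s1 MISS; vc=[17,21]
#7 0x119→b17/s1 VC-HIT; vc=[9,21]
#8 0x159→b21/s1 VC-HIT; vc=[9,17]

VC = [9, 17]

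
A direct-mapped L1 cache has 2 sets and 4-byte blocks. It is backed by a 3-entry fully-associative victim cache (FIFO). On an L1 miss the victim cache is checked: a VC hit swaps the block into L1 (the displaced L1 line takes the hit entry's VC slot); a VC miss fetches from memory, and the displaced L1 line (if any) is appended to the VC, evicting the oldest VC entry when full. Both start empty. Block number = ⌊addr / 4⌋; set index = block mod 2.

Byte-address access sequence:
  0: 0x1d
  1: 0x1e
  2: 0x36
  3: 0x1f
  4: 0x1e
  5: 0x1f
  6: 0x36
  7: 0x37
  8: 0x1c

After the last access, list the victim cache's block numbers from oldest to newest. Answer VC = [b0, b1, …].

VC = [13]

0: 0x1d (blk 7, set 1) → MISS  vc=[]
1: 0x1e (blk 7, set 1) → L1-HIT  vc=[]
2: 0x36 (blk 13, set 1) → MISS  vc=[7]
3: 0x1f (blk 7, set 1) → VC-HIT  vc=[13]
4: 0x1e (blk 7, set 1) → L1-HIT  vc=[13]
5: 0x1f (blk 7, set 1) → L1-HIT  vc=[13]
6: 0x36 (blk 13, set 1) → VC-HIT  vc=[7]
7: 0x37 (blk 13, set 1) → L1-HIT  vc=[7]
8: 0x1c (blk 7, set 1) → VC-HIT  vc=[13]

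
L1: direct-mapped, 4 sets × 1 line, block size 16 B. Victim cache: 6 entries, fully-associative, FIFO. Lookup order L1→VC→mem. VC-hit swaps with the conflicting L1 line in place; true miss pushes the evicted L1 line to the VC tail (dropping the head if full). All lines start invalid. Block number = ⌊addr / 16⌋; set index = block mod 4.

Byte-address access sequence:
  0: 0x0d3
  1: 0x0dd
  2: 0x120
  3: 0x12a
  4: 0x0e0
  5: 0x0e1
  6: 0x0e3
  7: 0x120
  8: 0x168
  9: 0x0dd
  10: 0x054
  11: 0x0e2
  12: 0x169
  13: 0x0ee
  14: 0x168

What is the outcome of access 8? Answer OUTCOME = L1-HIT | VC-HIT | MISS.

#0 0xd3→b13/s1 MISS; vc=[]
#1 0xdd→b13/s1 L1-HIT; vc=[]
#2 0x120→b18/s2 MISS; vc=[]
#3 0x12a→b18/s2 L1-HIT; vc=[]
#4 0xe0→b14/s2 MISS; vc=[18]
#5 0xe1→b14/s2 L1-HIT; vc=[18]
#6 0xe3→b14/s2 L1-HIT; vc=[18]
#7 0x120→b18/s2 VC-HIT; vc=[14]
#8 0x168→b22/s2 MISS; vc=[14,18]
#9 0xdd→b13/s1 L1-HIT; vc=[14,18]
#10 0x54→b5/s1 MISS; vc=[14,18,13]
#11 0xe2→b14/s2 VC-HIT; vc=[22,18,13]
#12 0x169→b22/s2 VC-HIT; vc=[14,18,13]
#13 0xee→b14/s2 VC-HIT; vc=[22,18,13]
#14 0x168→b22/s2 VC-HIT; vc=[14,18,13]

OUTCOME = MISS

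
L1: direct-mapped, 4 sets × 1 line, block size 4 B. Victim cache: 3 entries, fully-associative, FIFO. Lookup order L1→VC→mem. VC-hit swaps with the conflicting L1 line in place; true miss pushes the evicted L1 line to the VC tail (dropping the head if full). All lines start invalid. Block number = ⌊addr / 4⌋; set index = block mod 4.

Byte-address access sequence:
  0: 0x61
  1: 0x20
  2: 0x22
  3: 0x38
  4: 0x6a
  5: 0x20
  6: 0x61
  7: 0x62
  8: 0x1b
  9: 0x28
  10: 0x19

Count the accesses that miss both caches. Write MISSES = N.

MISSES = 6

  [0] addr=0x61 blk=24 s=0: MISS | VC []
  [1] addr=0x20 blk=8 s=0: MISS | VC [24]
  [2] addr=0x22 blk=8 s=0: L1-HIT | VC [24]
  [3] addr=0x38 blk=14 s=2: MISS | VC [24]
  [4] addr=0x6a blk=26 s=2: MISS | VC [24, 14]
  [5] addr=0x20 blk=8 s=0: L1-HIT | VC [24, 14]
  [6] addr=0x61 blk=24 s=0: VC-HIT | VC [8, 14]
  [7] addr=0x62 blk=24 s=0: L1-HIT | VC [8, 14]
  [8] addr=0x1b blk=6 s=2: MISS | VC [8, 14, 26]
  [9] addr=0x28 blk=10 s=2: MISS | VC [14, 26, 6]
  [10] addr=0x19 blk=6 s=2: VC-HIT | VC [14, 26, 10]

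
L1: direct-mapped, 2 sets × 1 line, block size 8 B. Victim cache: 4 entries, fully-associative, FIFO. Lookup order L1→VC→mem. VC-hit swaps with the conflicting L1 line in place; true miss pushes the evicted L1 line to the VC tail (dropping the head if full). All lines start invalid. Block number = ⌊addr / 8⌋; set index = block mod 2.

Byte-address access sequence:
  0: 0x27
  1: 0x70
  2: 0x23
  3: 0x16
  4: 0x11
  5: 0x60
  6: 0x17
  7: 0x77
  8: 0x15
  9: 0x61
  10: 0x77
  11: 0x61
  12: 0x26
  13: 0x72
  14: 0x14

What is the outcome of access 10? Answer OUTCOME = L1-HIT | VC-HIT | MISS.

OUTCOME = VC-HIT

  [0] addr=0x27 blk=4 s=0: MISS | VC []
  [1] addr=0x70 blk=14 s=0: MISS | VC [4]
  [2] addr=0x23 blk=4 s=0: VC-HIT | VC [14]
  [3] addr=0x16 blk=2 s=0: MISS | VC [14, 4]
  [4] addr=0x11 blk=2 s=0: L1-HIT | VC [14, 4]
  [5] addr=0x60 blk=12 s=0: MISS | VC [14, 4, 2]
  [6] addr=0x17 blk=2 s=0: VC-HIT | VC [14, 4, 12]
  [7] addr=0x77 blk=14 s=0: VC-HIT | VC [2, 4, 12]
  [8] addr=0x15 blk=2 s=0: VC-HIT | VC [14, 4, 12]
  [9] addr=0x61 blk=12 s=0: VC-HIT | VC [14, 4, 2]
  [10] addr=0x77 blk=14 s=0: VC-HIT | VC [12, 4, 2]
  [11] addr=0x61 blk=12 s=0: VC-HIT | VC [14, 4, 2]
  [12] addr=0x26 blk=4 s=0: VC-HIT | VC [14, 12, 2]
  [13] addr=0x72 blk=14 s=0: VC-HIT | VC [4, 12, 2]
  [14] addr=0x14 blk=2 s=0: VC-HIT | VC [4, 12, 14]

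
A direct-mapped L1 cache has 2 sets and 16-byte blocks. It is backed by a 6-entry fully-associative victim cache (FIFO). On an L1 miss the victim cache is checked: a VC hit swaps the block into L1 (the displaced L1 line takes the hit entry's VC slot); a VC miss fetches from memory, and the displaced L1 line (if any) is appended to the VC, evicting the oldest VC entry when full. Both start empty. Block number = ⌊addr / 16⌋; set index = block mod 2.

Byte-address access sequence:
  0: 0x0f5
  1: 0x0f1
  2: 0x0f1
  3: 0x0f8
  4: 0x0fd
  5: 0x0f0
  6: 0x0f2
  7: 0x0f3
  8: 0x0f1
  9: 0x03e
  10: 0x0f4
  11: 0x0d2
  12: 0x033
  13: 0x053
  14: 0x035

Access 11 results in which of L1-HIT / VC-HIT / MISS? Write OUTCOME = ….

OUTCOME = MISS

#0 0xf5→b15/s1 MISS; vc=[]
#1 0xf1→b15/s1 L1-HIT; vc=[]
#2 0xf1→b15/s1 L1-HIT; vc=[]
#3 0xf8→b15/s1 L1-HIT; vc=[]
#4 0xfd→b15/s1 L1-HIT; vc=[]
#5 0xf0→b15/s1 L1-HIT; vc=[]
#6 0xf2→b15/s1 L1-HIT; vc=[]
#7 0xf3→b15/s1 L1-HIT; vc=[]
#8 0xf1→b15/s1 L1-HIT; vc=[]
#9 0x3e→b3/s1 MISS; vc=[15]
#10 0xf4→b15/s1 VC-HIT; vc=[3]
#11 0xd2→b13/s1 MISS; vc=[3,15]
#12 0x33→b3/s1 VC-HIT; vc=[13,15]
#13 0x53→b5/s1 MISS; vc=[13,15,3]
#14 0x35→b3/s1 VC-HIT; vc=[13,15,5]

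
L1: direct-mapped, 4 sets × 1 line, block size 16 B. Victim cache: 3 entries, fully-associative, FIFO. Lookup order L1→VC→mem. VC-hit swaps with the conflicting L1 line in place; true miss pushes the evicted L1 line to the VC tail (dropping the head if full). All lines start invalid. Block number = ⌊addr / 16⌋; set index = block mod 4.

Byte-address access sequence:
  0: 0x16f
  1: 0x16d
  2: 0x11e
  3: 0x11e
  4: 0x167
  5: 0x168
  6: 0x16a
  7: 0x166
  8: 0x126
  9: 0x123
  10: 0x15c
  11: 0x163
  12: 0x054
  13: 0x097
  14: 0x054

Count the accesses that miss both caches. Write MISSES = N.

MISSES = 6

  [0] addr=0x16f blk=22 s=2: MISS | VC []
  [1] addr=0x16d blk=22 s=2: L1-HIT | VC []
  [2] addr=0x11e blk=17 s=1: MISS | VC []
  [3] addr=0x11e blk=17 s=1: L1-HIT | VC []
  [4] addr=0x167 blk=22 s=2: L1-HIT | VC []
  [5] addr=0x168 blk=22 s=2: L1-HIT | VC []
  [6] addr=0x16a blk=22 s=2: L1-HIT | VC []
  [7] addr=0x166 blk=22 s=2: L1-HIT | VC []
  [8] addr=0x126 blk=18 s=2: MISS | VC [22]
  [9] addr=0x123 blk=18 s=2: L1-HIT | VC [22]
  [10] addr=0x15c blk=21 s=1: MISS | VC [22, 17]
  [11] addr=0x163 blk=22 s=2: VC-HIT | VC [18, 17]
  [12] addr=0x54 blk=5 s=1: MISS | VC [18, 17, 21]
  [13] addr=0x97 blk=9 s=1: MISS | VC [17, 21, 5]
  [14] addr=0x54 blk=5 s=1: VC-HIT | VC [17, 21, 9]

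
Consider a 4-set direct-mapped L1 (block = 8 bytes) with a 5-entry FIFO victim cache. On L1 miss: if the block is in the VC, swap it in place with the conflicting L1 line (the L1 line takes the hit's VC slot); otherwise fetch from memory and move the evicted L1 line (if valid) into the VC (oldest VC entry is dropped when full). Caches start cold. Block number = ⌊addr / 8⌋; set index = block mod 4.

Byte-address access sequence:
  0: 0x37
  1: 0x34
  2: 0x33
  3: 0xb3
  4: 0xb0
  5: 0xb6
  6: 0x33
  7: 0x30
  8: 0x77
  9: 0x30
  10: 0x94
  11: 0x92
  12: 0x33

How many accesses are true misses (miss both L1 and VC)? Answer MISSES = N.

MISSES = 4

0: 0x37 (blk 6, set 2) → MISS  vc=[]
1: 0x34 (blk 6, set 2) → L1-HIT  vc=[]
2: 0x33 (blk 6, set 2) → L1-HIT  vc=[]
3: 0xb3 (blk 22, set 2) → MISS  vc=[6]
4: 0xb0 (blk 22, set 2) → L1-HIT  vc=[6]
5: 0xb6 (blk 22, set 2) → L1-HIT  vc=[6]
6: 0x33 (blk 6, set 2) → VC-HIT  vc=[22]
7: 0x30 (blk 6, set 2) → L1-HIT  vc=[22]
8: 0x77 (blk 14, set 2) → MISS  vc=[22, 6]
9: 0x30 (blk 6, set 2) → VC-HIT  vc=[22, 14]
10: 0x94 (blk 18, set 2) → MISS  vc=[22, 14, 6]
11: 0x92 (blk 18, set 2) → L1-HIT  vc=[22, 14, 6]
12: 0x33 (blk 6, set 2) → VC-HIT  vc=[22, 14, 18]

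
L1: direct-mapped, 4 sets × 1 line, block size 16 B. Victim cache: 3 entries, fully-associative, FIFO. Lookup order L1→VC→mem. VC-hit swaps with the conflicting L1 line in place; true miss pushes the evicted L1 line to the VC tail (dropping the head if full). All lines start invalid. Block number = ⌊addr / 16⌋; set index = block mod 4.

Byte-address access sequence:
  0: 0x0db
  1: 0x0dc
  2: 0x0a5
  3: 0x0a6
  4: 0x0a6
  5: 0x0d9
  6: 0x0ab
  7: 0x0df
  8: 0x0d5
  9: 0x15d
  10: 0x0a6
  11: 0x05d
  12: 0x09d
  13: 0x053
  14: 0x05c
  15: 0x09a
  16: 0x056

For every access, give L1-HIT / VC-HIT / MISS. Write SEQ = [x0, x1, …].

#0 0xdb→b13/s1 MISS; vc=[]
#1 0xdc→b13/s1 L1-HIT; vc=[]
#2 0xa5→b10/s2 MISS; vc=[]
#3 0xa6→b10/s2 L1-HIT; vc=[]
#4 0xa6→b10/s2 L1-HIT; vc=[]
#5 0xd9→b13/s1 L1-HIT; vc=[]
#6 0xab→b10/s2 L1-HIT; vc=[]
#7 0xdf→b13/s1 L1-HIT; vc=[]
#8 0xd5→b13/s1 L1-HIT; vc=[]
#9 0x15d→b21/s1 MISS; vc=[13]
#10 0xa6→b10/s2 L1-HIT; vc=[13]
#11 0x5d→b5/s1 MISS; vc=[13,21]
#12 0x9d→b9/s1 MISS; vc=[13,21,5]
#13 0x53→b5/s1 VC-HIT; vc=[13,21,9]
#14 0x5c→b5/s1 L1-HIT; vc=[13,21,9]
#15 0x9a→b9/s1 VC-HIT; vc=[13,21,5]
#16 0x56→b5/s1 VC-HIT; vc=[13,21,9]

SEQ = [MISS, L1-HIT, MISS, L1-HIT, L1-HIT, L1-HIT, L1-HIT, L1-HIT, L1-HIT, MISS, L1-HIT, MISS, MISS, VC-HIT, L1-HIT, VC-HIT, VC-HIT]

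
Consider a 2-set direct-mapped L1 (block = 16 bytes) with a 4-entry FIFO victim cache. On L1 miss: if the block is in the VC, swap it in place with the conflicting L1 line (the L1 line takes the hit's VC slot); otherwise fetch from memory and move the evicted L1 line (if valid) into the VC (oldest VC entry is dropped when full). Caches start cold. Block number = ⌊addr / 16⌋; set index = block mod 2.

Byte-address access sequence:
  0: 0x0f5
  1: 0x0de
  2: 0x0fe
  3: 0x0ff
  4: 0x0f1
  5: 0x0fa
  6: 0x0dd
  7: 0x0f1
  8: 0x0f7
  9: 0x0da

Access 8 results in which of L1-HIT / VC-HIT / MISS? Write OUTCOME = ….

OUTCOME = L1-HIT

0: 0xf5 (blk 15, set 1) → MISS  vc=[]
1: 0xde (blk 13, set 1) → MISS  vc=[15]
2: 0xfe (blk 15, set 1) → VC-HIT  vc=[13]
3: 0xff (blk 15, set 1) → L1-HIT  vc=[13]
4: 0xf1 (blk 15, set 1) → L1-HIT  vc=[13]
5: 0xfa (blk 15, set 1) → L1-HIT  vc=[13]
6: 0xdd (blk 13, set 1) → VC-HIT  vc=[15]
7: 0xf1 (blk 15, set 1) → VC-HIT  vc=[13]
8: 0xf7 (blk 15, set 1) → L1-HIT  vc=[13]
9: 0xda (blk 13, set 1) → VC-HIT  vc=[15]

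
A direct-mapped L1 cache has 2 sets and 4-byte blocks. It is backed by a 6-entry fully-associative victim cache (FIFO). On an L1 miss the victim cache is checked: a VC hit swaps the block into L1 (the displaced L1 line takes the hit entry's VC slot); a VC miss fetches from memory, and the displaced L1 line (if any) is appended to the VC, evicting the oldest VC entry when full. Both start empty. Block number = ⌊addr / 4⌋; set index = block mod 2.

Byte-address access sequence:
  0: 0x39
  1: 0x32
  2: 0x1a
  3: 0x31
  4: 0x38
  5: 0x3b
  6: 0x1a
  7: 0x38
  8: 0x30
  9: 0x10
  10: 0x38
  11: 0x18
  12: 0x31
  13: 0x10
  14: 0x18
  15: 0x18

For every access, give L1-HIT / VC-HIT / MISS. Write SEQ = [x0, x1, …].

0: 0x39 (blk 14, set 0) → MISS  vc=[]
1: 0x32 (blk 12, set 0) → MISS  vc=[14]
2: 0x1a (blk 6, set 0) → MISS  vc=[14, 12]
3: 0x31 (blk 12, set 0) → VC-HIT  vc=[14, 6]
4: 0x38 (blk 14, set 0) → VC-HIT  vc=[12, 6]
5: 0x3b (blk 14, set 0) → L1-HIT  vc=[12, 6]
6: 0x1a (blk 6, set 0) → VC-HIT  vc=[12, 14]
7: 0x38 (blk 14, set 0) → VC-HIT  vc=[12, 6]
8: 0x30 (blk 12, set 0) → VC-HIT  vc=[14, 6]
9: 0x10 (blk 4, set 0) → MISS  vc=[14, 6, 12]
10: 0x38 (blk 14, set 0) → VC-HIT  vc=[4, 6, 12]
11: 0x18 (blk 6, set 0) → VC-HIT  vc=[4, 14, 12]
12: 0x31 (blk 12, set 0) → VC-HIT  vc=[4, 14, 6]
13: 0x10 (blk 4, set 0) → VC-HIT  vc=[12, 14, 6]
14: 0x18 (blk 6, set 0) → VC-HIT  vc=[12, 14, 4]
15: 0x18 (blk 6, set 0) → L1-HIT  vc=[12, 14, 4]

SEQ = [MISS, MISS, MISS, VC-HIT, VC-HIT, L1-HIT, VC-HIT, VC-HIT, VC-HIT, MISS, VC-HIT, VC-HIT, VC-HIT, VC-HIT, VC-HIT, L1-HIT]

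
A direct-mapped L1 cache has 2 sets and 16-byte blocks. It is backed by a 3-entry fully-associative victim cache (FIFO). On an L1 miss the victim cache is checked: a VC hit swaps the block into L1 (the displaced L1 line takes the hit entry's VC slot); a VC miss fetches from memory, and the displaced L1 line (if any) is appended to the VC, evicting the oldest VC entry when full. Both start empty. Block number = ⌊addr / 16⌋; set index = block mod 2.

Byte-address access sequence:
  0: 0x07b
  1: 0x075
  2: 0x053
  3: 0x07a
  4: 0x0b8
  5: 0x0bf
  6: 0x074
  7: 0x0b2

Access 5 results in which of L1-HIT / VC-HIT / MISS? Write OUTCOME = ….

#0 0x7b→b7/s1 MISS; vc=[]
#1 0x75→b7/s1 L1-HIT; vc=[]
#2 0x53→b5/s1 MISS; vc=[7]
#3 0x7a→b7/s1 VC-HIT; vc=[5]
#4 0xb8→b11/s1 MISS; vc=[5,7]
#5 0xbf→b11/s1 L1-HIT; vc=[5,7]
#6 0x74→b7/s1 VC-HIT; vc=[5,11]
#7 0xb2→b11/s1 VC-HIT; vc=[5,7]

OUTCOME = L1-HIT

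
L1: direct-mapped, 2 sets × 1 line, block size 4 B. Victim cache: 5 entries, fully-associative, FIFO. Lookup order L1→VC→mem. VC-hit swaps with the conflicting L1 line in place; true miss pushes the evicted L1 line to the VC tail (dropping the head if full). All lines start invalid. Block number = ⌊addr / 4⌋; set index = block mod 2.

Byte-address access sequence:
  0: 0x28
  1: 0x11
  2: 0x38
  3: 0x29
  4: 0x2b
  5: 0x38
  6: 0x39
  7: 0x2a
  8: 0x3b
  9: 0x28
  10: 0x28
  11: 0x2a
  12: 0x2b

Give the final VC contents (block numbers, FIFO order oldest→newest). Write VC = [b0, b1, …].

  [0] addr=0x28 blk=10 s=0: MISS | VC []
  [1] addr=0x11 blk=4 s=0: MISS | VC [10]
  [2] addr=0x38 blk=14 s=0: MISS | VC [10, 4]
  [3] addr=0x29 blk=10 s=0: VC-HIT | VC [14, 4]
  [4] addr=0x2b blk=10 s=0: L1-HIT | VC [14, 4]
  [5] addr=0x38 blk=14 s=0: VC-HIT | VC [10, 4]
  [6] addr=0x39 blk=14 s=0: L1-HIT | VC [10, 4]
  [7] addr=0x2a blk=10 s=0: VC-HIT | VC [14, 4]
  [8] addr=0x3b blk=14 s=0: VC-HIT | VC [10, 4]
  [9] addr=0x28 blk=10 s=0: VC-HIT | VC [14, 4]
  [10] addr=0x28 blk=10 s=0: L1-HIT | VC [14, 4]
  [11] addr=0x2a blk=10 s=0: L1-HIT | VC [14, 4]
  [12] addr=0x2b blk=10 s=0: L1-HIT | VC [14, 4]

VC = [14, 4]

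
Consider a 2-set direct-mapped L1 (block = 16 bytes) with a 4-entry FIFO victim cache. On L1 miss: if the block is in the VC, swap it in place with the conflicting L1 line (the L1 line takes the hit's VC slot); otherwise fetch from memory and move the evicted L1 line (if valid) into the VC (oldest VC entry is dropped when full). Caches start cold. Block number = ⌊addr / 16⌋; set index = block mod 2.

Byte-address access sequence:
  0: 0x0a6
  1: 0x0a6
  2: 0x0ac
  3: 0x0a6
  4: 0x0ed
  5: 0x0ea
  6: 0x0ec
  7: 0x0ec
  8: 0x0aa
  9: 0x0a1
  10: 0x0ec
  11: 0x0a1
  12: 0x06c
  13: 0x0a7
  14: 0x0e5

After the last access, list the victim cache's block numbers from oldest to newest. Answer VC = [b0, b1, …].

#0 0xa6→b10/s0 MISS; vc=[]
#1 0xa6→b10/s0 L1-HIT; vc=[]
#2 0xac→b10/s0 L1-HIT; vc=[]
#3 0xa6→b10/s0 L1-HIT; vc=[]
#4 0xed→b14/s0 MISS; vc=[10]
#5 0xea→b14/s0 L1-HIT; vc=[10]
#6 0xec→b14/s0 L1-HIT; vc=[10]
#7 0xec→b14/s0 L1-HIT; vc=[10]
#8 0xaa→b10/s0 VC-HIT; vc=[14]
#9 0xa1→b10/s0 L1-HIT; vc=[14]
#10 0xec→b14/s0 VC-HIT; vc=[10]
#11 0xa1→b10/s0 VC-HIT; vc=[14]
#12 0x6c→b6/s0 MISS; vc=[14,10]
#13 0xa7→b10/s0 VC-HIT; vc=[14,6]
#14 0xe5→b14/s0 VC-HIT; vc=[10,6]

VC = [10, 6]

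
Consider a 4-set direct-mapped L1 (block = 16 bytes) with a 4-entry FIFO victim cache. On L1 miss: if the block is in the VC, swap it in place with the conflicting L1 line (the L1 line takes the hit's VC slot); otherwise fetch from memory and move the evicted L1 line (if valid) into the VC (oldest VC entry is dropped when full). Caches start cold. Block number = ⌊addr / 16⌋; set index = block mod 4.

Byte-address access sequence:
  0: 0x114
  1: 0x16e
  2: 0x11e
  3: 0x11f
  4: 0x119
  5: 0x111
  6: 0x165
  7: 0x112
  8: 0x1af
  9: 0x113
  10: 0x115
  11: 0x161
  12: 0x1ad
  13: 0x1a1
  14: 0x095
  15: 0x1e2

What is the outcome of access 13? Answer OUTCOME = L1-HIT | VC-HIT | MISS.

OUTCOME = L1-HIT

0: 0x114 (blk 17, set 1) → MISS  vc=[]
1: 0x16e (blk 22, set 2) → MISS  vc=[]
2: 0x11e (blk 17, set 1) → L1-HIT  vc=[]
3: 0x11f (blk 17, set 1) → L1-HIT  vc=[]
4: 0x119 (blk 17, set 1) → L1-HIT  vc=[]
5: 0x111 (blk 17, set 1) → L1-HIT  vc=[]
6: 0x165 (blk 22, set 2) → L1-HIT  vc=[]
7: 0x112 (blk 17, set 1) → L1-HIT  vc=[]
8: 0x1af (blk 26, set 2) → MISS  vc=[22]
9: 0x113 (blk 17, set 1) → L1-HIT  vc=[22]
10: 0x115 (blk 17, set 1) → L1-HIT  vc=[22]
11: 0x161 (blk 22, set 2) → VC-HIT  vc=[26]
12: 0x1ad (blk 26, set 2) → VC-HIT  vc=[22]
13: 0x1a1 (blk 26, set 2) → L1-HIT  vc=[22]
14: 0x95 (blk 9, set 1) → MISS  vc=[22, 17]
15: 0x1e2 (blk 30, set 2) → MISS  vc=[22, 17, 26]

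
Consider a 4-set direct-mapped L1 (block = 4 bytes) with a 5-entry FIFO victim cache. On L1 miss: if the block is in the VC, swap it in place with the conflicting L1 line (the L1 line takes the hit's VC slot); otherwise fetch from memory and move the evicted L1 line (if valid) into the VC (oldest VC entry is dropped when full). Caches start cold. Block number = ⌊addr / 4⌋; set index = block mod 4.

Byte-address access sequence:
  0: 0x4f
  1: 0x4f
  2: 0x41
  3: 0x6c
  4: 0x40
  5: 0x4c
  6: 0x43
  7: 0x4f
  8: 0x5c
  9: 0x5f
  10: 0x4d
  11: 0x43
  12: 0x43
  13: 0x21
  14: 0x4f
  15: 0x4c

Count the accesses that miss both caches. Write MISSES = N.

MISSES = 5

0: 0x4f (blk 19, set 3) → MISS  vc=[]
1: 0x4f (blk 19, set 3) → L1-HIT  vc=[]
2: 0x41 (blk 16, set 0) → MISS  vc=[]
3: 0x6c (blk 27, set 3) → MISS  vc=[19]
4: 0x40 (blk 16, set 0) → L1-HIT  vc=[19]
5: 0x4c (blk 19, set 3) → VC-HIT  vc=[27]
6: 0x43 (blk 16, set 0) → L1-HIT  vc=[27]
7: 0x4f (blk 19, set 3) → L1-HIT  vc=[27]
8: 0x5c (blk 23, set 3) → MISS  vc=[27, 19]
9: 0x5f (blk 23, set 3) → L1-HIT  vc=[27, 19]
10: 0x4d (blk 19, set 3) → VC-HIT  vc=[27, 23]
11: 0x43 (blk 16, set 0) → L1-HIT  vc=[27, 23]
12: 0x43 (blk 16, set 0) → L1-HIT  vc=[27, 23]
13: 0x21 (blk 8, set 0) → MISS  vc=[27, 23, 16]
14: 0x4f (blk 19, set 3) → L1-HIT  vc=[27, 23, 16]
15: 0x4c (blk 19, set 3) → L1-HIT  vc=[27, 23, 16]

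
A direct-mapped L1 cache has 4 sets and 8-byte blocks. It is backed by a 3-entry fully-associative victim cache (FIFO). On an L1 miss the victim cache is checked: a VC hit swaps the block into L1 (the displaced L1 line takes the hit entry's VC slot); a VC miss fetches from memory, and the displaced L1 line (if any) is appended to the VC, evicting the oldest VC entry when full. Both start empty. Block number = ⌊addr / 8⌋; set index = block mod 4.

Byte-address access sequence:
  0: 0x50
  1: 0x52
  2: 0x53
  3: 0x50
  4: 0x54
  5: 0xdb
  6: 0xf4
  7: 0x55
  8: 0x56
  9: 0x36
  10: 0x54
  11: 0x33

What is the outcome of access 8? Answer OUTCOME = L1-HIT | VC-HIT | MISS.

  [0] addr=0x50 blk=10 s=2: MISS | VC []
  [1] addr=0x52 blk=10 s=2: L1-HIT | VC []
  [2] addr=0x53 blk=10 s=2: L1-HIT | VC []
  [3] addr=0x50 blk=10 s=2: L1-HIT | VC []
  [4] addr=0x54 blk=10 s=2: L1-HIT | VC []
  [5] addr=0xdb blk=27 s=3: MISS | VC []
  [6] addr=0xf4 blk=30 s=2: MISS | VC [10]
  [7] addr=0x55 blk=10 s=2: VC-HIT | VC [30]
  [8] addr=0x56 blk=10 s=2: L1-HIT | VC [30]
  [9] addr=0x36 blk=6 s=2: MISS | VC [30, 10]
  [10] addr=0x54 blk=10 s=2: VC-HIT | VC [30, 6]
  [11] addr=0x33 blk=6 s=2: VC-HIT | VC [30, 10]

OUTCOME = L1-HIT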